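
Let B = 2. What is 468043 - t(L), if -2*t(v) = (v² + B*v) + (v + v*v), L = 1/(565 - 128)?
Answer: 178763408647/381938 ≈ 4.6804e+5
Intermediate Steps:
L = 1/437 ≈ 0.0022883
t(v) = -v² - 3*v/2 (t(v) = -((v² + 2*v) + (v + v*v))/2 = -((v² + 2*v) + (v + v²))/2 = -(2*v² + 3*v)/2 = -v² - 3*v/2)
468043 - t(L) = 468043 - (-1)*(3 + 2*(1/437))/(2*437) = 468043 - (-1)*(3 + 2/437)/(2*437) = 468043 - (-1)*1313/(2*437*437) = 468043 - 1*(-1313/381938) = 468043 + 1313/381938 = 178763408647/381938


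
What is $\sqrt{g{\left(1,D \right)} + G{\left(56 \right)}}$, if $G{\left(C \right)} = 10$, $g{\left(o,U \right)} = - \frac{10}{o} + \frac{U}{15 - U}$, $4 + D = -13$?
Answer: $\frac{i \sqrt{34}}{8} \approx 0.72887 i$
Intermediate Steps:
$D = -17$ ($D = -4 - 13 = -17$)
$\sqrt{g{\left(1,D \right)} + G{\left(56 \right)}} = \sqrt{\frac{150 - -170 - \left(-17\right) 1}{1 \left(-15 - 17\right)} + 10} = \sqrt{1 \frac{1}{-32} \left(150 + 170 + 17\right) + 10} = \sqrt{1 \left(- \frac{1}{32}\right) 337 + 10} = \sqrt{- \frac{337}{32} + 10} = \sqrt{- \frac{17}{32}} = \frac{i \sqrt{34}}{8}$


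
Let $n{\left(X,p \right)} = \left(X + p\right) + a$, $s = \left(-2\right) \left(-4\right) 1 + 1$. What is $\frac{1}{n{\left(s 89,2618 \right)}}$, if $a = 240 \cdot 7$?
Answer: $\frac{1}{5099} \approx 0.00019612$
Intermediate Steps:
$s = 9$ ($s = 8 \cdot 1 + 1 = 8 + 1 = 9$)
$a = 1680$
$n{\left(X,p \right)} = 1680 + X + p$ ($n{\left(X,p \right)} = \left(X + p\right) + 1680 = 1680 + X + p$)
$\frac{1}{n{\left(s 89,2618 \right)}} = \frac{1}{1680 + 9 \cdot 89 + 2618} = \frac{1}{1680 + 801 + 2618} = \frac{1}{5099}$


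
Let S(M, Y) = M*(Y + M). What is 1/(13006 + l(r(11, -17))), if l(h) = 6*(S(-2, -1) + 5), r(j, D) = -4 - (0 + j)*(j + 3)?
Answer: 1/13072 ≈ 7.6499e-5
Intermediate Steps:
S(M, Y) = M*(M + Y)
r(j, D) = -4 - j*(3 + j)
l(h) = 66 (l(h) = 6*(-2*(-2 - 1) + 5) = 6*(-2*(-3) + 5) = 6*(6 + 5) = 6*11 = 66)
1/(13006 + l(r(11, -17))) = 1/(13006 + 66) = 1/13072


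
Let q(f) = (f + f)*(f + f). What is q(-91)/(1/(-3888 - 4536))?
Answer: -279036576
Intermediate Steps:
q(f) = 4*f² (q(f) = (2*f)*(2*f) = 4*f²)
q(-91)/(1/(-3888 - 4536)) = (4*(-91)²)/(1/(-3888 - 4536)) = (4*8281)/(1/(-8424)) = 33124/(-1/8424) = 33124*(-8424) = -279036576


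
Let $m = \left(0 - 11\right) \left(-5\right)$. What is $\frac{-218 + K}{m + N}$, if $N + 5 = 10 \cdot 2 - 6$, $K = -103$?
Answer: $- \frac{321}{64} \approx -5.0156$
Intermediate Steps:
$m = 55$ ($m = \left(-11\right) \left(-5\right) = 55$)
$N = 9$ ($N = -5 + \left(10 \cdot 2 - 6\right) = -5 + \left(20 - 6\right) = -5 + 14 = 9$)
$\frac{-218 + K}{m + N} = \frac{-218 - 103}{55 + 9} = - \frac{321}{64}$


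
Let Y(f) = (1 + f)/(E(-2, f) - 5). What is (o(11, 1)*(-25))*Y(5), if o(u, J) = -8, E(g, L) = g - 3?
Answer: -120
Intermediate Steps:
E(g, L) = -3 + g
Y(f) = -⅒ - f/10 (Y(f) = (1 + f)/((-3 - 2) - 5) = (1 + f)/(-5 - 5) = (1 + f)/(-10) = (1 + f)*(-⅒) = -⅒ - f/10)
(o(11, 1)*(-25))*Y(5) = (-8*(-25))*(-⅒ - ⅒*5) = 200*(-⅒ - ½) = 200*(-⅗) = -120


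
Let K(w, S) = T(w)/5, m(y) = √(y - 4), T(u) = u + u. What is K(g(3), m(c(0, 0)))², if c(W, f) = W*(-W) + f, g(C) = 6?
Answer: 144/25 ≈ 5.7600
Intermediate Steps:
c(W, f) = f - W² (c(W, f) = -W² + f = f - W²)
T(u) = 2*u
m(y) = √(-4 + y)
K(w, S) = 2*w/5 (K(w, S) = (2*w)/5 = (2*w)*(⅕) = 2*w/5)
K(g(3), m(c(0, 0)))² = ((⅖)*6)² = (12/5)² = 144/25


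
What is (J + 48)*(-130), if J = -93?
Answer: 5850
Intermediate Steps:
(J + 48)*(-130) = (-93 + 48)*(-130) = -45*(-130) = 5850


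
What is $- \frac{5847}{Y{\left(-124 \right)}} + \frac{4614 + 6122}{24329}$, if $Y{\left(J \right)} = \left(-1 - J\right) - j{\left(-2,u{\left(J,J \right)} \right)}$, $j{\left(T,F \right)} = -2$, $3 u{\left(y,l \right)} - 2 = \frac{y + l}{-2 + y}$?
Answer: $- \frac{140909663}{3041125} \approx -46.335$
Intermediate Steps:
$u{\left(y,l \right)} = \frac{2}{3} + \frac{l + y}{3 \left(-2 + y\right)}$ ($u{\left(y,l \right)} = \frac{2}{3} + \frac{\left(y + l\right) \frac{1}{-2 + y}}{3} = \frac{2}{3} + \frac{\left(l + y\right) \frac{1}{-2 + y}}{3} = \frac{2}{3} + \frac{\frac{1}{-2 + y} \left(l + y\right)}{3} = \frac{2}{3} + \frac{l + y}{3 \left(-2 + y\right)}$)
$Y{\left(J \right)} = 1 - J$ ($Y{\left(J \right)} = \left(-1 - J\right) - -2 = \left(-1 - J\right) + 2 = 1 - J$)
$- \frac{5847}{Y{\left(-124 \right)}} + \frac{4614 + 6122}{24329} = - \frac{5847}{1 - -124} + \frac{4614 + 6122}{24329} = - \frac{5847}{1 + 124} + 10736 \cdot \frac{1}{24329} = - \frac{5847}{125} + \frac{10736}{24329} = - \frac{140909663}{3041125}$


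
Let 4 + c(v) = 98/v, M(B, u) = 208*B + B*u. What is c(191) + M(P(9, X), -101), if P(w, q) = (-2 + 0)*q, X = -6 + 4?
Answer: 81082/191 ≈ 424.51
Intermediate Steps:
X = -2
P(w, q) = -2*q
c(v) = -4 + 98/v
c(191) + M(P(9, X), -101) = (-4 + 98/191) + (-2*(-2))*(208 - 101) = (-4 + 98*(1/191)) + 4*107 = (-4 + 98/191) + 428 = -666/191 + 428 = 81082/191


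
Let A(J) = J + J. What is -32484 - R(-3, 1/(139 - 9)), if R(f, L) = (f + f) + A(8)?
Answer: -32494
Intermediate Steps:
A(J) = 2*J
R(f, L) = 16 + 2*f (R(f, L) = (f + f) + 2*8 = 2*f + 16 = 16 + 2*f)
-32484 - R(-3, 1/(139 - 9)) = -32484 - (16 + 2*(-3)) = -32484 - (16 - 6) = -32484 - 1*10 = -32484 - 10 = -32494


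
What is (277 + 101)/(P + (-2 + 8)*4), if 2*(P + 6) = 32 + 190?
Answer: 126/43 ≈ 2.9302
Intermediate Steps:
P = 105 (P = -6 + (32 + 190)/2 = -6 + (1/2)*222 = -6 + 111 = 105)
(277 + 101)/(P + (-2 + 8)*4) = (277 + 101)/(105 + (-2 + 8)*4) = 378/(105 + 6*4) = 378/(105 + 24) = 378/129 = 378*(1/129) = 126/43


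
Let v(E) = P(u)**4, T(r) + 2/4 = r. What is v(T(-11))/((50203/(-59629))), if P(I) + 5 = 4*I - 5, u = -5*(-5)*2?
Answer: -77709109090000/50203 ≈ -1.5479e+9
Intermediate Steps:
u = 50 (u = 25*2 = 50)
P(I) = -10 + 4*I (P(I) = -5 + (4*I - 5) = -5 + (-5 + 4*I) = -10 + 4*I)
T(r) = -1/2 + r
v(E) = 1303210000 (v(E) = (-10 + 4*50)**4 = (-10 + 200)**4 = 190**4 = 1303210000)
v(T(-11))/((50203/(-59629))) = 1303210000/((50203/(-59629))) = 1303210000/((50203*(-1/59629))) = 1303210000/(-50203/59629) = 1303210000*(-59629/50203) = -77709109090000/50203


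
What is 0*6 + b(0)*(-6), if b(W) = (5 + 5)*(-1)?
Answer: 60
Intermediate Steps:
b(W) = -10 (b(W) = 10*(-1) = -10)
0*6 + b(0)*(-6) = 0*6 - 10*(-6) = 0 + 60 = 60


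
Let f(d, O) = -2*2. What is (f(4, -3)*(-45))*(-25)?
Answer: -4500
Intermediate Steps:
f(d, O) = -4
(f(4, -3)*(-45))*(-25) = -4*(-45)*(-25) = 180*(-25) = -4500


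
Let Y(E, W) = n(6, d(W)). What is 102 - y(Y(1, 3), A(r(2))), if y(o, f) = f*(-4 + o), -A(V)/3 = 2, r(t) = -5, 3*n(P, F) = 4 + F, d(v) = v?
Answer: 92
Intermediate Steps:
n(P, F) = 4/3 + F/3 (n(P, F) = (4 + F)/3 = 4/3 + F/3)
A(V) = -6 (A(V) = -3*2 = -6)
Y(E, W) = 4/3 + W/3
102 - y(Y(1, 3), A(r(2))) = 102 - (-6)*(-4 + (4/3 + (1/3)*3)) = 102 - (-6)*(-4 + (4/3 + 1)) = 102 - (-6)*(-4 + 7/3) = 102 - (-6)*(-5)/3 = 102 - 1*10 = 102 - 10 = 92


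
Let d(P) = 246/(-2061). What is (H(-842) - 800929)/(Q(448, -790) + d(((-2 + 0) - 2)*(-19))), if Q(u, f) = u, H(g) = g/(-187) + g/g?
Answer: -51446920389/28769389 ≈ -1788.3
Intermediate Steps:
H(g) = 1 - g/187 (H(g) = g*(-1/187) + 1 = -g/187 + 1 = 1 - g/187)
d(P) = -82/687 (d(P) = 246*(-1/2061) = -82/687)
(H(-842) - 800929)/(Q(448, -790) + d(((-2 + 0) - 2)*(-19))) = ((1 - 1/187*(-842)) - 800929)/(448 - 82/687) = ((1 + 842/187) - 800929)/(307694/687) = (1029/187 - 800929)*(687/307694) = -149772694/187*687/307694 = -51446920389/28769389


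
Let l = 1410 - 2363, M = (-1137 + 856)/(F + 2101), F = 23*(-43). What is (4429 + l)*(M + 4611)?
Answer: 4455494219/278 ≈ 1.6027e+7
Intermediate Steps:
F = -989
M = -281/1112 (M = (-1137 + 856)/(-989 + 2101) = -281/1112 ≈ -0.25270)
l = -953
(4429 + l)*(M + 4611) = (4429 - 953)*(-281/1112 + 4611) = 3476*(5127151/1112) = 4455494219/278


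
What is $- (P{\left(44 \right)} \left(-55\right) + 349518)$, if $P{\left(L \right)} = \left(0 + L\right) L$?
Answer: $-243038$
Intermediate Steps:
$P{\left(L \right)} = L^{2}$ ($P{\left(L \right)} = L L = L^{2}$)
$- (P{\left(44 \right)} \left(-55\right) + 349518) = - (44^{2} \left(-55\right) + 349518) = - (1936 \left(-55\right) + 349518) = - (-106480 + 349518) = \left(-1\right) 243038 = -243038$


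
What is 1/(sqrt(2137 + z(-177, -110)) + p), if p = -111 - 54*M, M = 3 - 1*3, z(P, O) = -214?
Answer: -37/3466 - sqrt(1923)/10398 ≈ -0.014892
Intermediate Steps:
M = 0 (M = 3 - 3 = 0)
p = -111 (p = -111 - 54*0 = -111 + 0 = -111)
1/(sqrt(2137 + z(-177, -110)) + p) = 1/(sqrt(2137 - 214) - 111) = 1/(sqrt(1923) - 111) = 1/(-111 + sqrt(1923))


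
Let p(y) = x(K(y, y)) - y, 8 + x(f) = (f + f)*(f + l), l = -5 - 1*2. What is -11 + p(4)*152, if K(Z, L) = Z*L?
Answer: 41941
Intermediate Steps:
l = -7 (l = -5 - 2 = -7)
K(Z, L) = L*Z
x(f) = -8 + 2*f*(-7 + f) (x(f) = -8 + (f + f)*(f - 7) = -8 + (2*f)*(-7 + f) = -8 + 2*f*(-7 + f))
p(y) = -8 - y - 14*y² + 2*y⁴ (p(y) = (-8 - 14*y*y + 2*(y*y)²) - y = (-8 - 14*y² + 2*(y²)²) - y = (-8 - 14*y² + 2*y⁴) - y = -8 - y - 14*y² + 2*y⁴)
-11 + p(4)*152 = -11 + (-8 - 1*4 - 14*4² + 2*4⁴)*152 = -11 + (-8 - 4 - 14*16 + 2*256)*152 = -11 + (-8 - 4 - 224 + 512)*152 = -11 + 276*152 = -11 + 41952 = 41941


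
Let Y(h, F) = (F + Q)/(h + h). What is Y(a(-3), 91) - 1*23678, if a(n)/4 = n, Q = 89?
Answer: -47371/2 ≈ -23686.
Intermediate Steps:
a(n) = 4*n
Y(h, F) = (89 + F)/(2*h) (Y(h, F) = (F + 89)/(h + h) = (89 + F)/((2*h)) = (89 + F)*(1/(2*h)) = (89 + F)/(2*h))
Y(a(-3), 91) - 1*23678 = (89 + 91)/(2*((4*(-3)))) - 1*23678 = (½)*180/(-12) - 23678 = (½)*(-1/12)*180 - 23678 = -15/2 - 23678 = -47371/2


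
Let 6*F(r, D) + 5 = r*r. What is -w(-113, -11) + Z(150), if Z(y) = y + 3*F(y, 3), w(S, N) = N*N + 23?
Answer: 22507/2 ≈ 11254.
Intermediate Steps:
F(r, D) = -⅚ + r²/6 (F(r, D) = -⅚ + (r*r)/6 = -⅚ + r²/6)
w(S, N) = 23 + N² (w(S, N) = N² + 23 = 23 + N²)
Z(y) = -5/2 + y + y²/2 (Z(y) = y + 3*(-⅚ + y²/6) = y + (-5/2 + y²/2) = -5/2 + y + y²/2)
-w(-113, -11) + Z(150) = -(23 + (-11)²) + (-5/2 + 150 + (½)*150²) = -(23 + 121) + (-5/2 + 150 + (½)*22500) = -1*144 + (-5/2 + 150 + 11250) = -144 + 22795/2 = 22507/2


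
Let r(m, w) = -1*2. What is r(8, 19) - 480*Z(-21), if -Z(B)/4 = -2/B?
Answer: 1266/7 ≈ 180.86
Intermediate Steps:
Z(B) = 8/B (Z(B) = -(-8)/B = 8/B)
r(m, w) = -2
r(8, 19) - 480*Z(-21) = -2 - 3840/(-21) = -2 - 3840*(-1)/21 = -2 - 480*(-8/21) = -2 + 1280/7 = 1266/7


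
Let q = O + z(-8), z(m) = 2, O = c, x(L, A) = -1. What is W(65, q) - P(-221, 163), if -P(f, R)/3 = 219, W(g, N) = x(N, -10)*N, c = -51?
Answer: 706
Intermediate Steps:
O = -51
q = -49 (q = -51 + 2 = -49)
W(g, N) = -N
P(f, R) = -657 (P(f, R) = -3*219 = -657)
W(65, q) - P(-221, 163) = -1*(-49) - 1*(-657) = 49 + 657 = 706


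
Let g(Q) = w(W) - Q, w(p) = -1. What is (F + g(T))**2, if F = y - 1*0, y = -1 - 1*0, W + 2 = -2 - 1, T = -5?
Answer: 9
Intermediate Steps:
W = -5 (W = -2 + (-2 - 1) = -2 - 3 = -5)
y = -1 (y = -1 + 0 = -1)
g(Q) = -1 - Q
F = -1 (F = -1 - 1*0 = -1 + 0 = -1)
(F + g(T))**2 = (-1 + (-1 - 1*(-5)))**2 = (-1 + (-1 + 5))**2 = (-1 + 4)**2 = 3**2 = 9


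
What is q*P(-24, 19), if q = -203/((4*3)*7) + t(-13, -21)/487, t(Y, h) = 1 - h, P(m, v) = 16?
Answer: -55436/1461 ≈ -37.944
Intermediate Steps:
q = -13859/5844 (q = -203/((4*3)*7) + (1 - 1*(-21))/487 = -203/(12*7) + (1 + 21)*(1/487) = -203/84 + 22*(1/487) = -203*1/84 + 22/487 = -29/12 + 22/487 = -13859/5844 ≈ -2.3715)
q*P(-24, 19) = -13859/5844*16 = -55436/1461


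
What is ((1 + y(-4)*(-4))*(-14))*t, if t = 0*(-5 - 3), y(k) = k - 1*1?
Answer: 0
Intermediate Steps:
y(k) = -1 + k (y(k) = k - 1 = -1 + k)
t = 0 (t = 0*(-8) = 0)
((1 + y(-4)*(-4))*(-14))*t = ((1 + (-1 - 4)*(-4))*(-14))*0 = ((1 - 5*(-4))*(-14))*0 = ((1 + 20)*(-14))*0 = (21*(-14))*0 = -294*0 = 0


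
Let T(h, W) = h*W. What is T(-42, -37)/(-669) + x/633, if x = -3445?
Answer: -1096129/141159 ≈ -7.7652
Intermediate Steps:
T(h, W) = W*h
T(-42, -37)/(-669) + x/633 = -37*(-42)/(-669) - 3445/633 = 1554*(-1/669) - 3445*1/633 = -518/223 - 3445/633 = -1096129/141159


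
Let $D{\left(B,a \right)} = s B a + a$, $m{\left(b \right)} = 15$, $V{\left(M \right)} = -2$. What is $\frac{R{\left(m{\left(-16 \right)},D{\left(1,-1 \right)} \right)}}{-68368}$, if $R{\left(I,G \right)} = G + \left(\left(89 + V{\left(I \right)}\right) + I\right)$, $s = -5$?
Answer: $- \frac{53}{34184} \approx -0.0015504$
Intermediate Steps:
$D{\left(B,a \right)} = a - 5 B a$ ($D{\left(B,a \right)} = - 5 B a + a = a - 5 B a$)
$R{\left(I,G \right)} = 87 + G + I$ ($R{\left(I,G \right)} = G + \left(\left(89 - 2\right) + I\right) = G + \left(87 + I\right) = 87 + G + I$)
$\frac{R{\left(m{\left(-16 \right)},D{\left(1,-1 \right)} \right)}}{-68368} = \frac{87 - \left(1 - 5\right) + 15}{-68368} = \left(87 - \left(1 - 5\right) + 15\right) \left(- \frac{1}{68368}\right) = \left(87 - -4 + 15\right) \left(- \frac{1}{68368}\right) = \left(87 + 4 + 15\right) \left(- \frac{1}{68368}\right) = 106 \left(- \frac{1}{68368}\right) = - \frac{53}{34184}$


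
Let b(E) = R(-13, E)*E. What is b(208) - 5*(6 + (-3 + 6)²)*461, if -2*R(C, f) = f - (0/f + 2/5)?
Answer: -280827/5 ≈ -56165.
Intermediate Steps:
R(C, f) = ⅕ - f/2 (R(C, f) = -(f - (0/f + 2/5))/2 = -(f - (0 + 2*(⅕)))/2 = -(f - (0 + ⅖))/2 = -(f - 1*⅖)/2 = -(f - ⅖)/2 = -(-⅖ + f)/2 = ⅕ - f/2)
b(E) = E*(⅕ - E/2) (b(E) = (⅕ - E/2)*E = E*(⅕ - E/2))
b(208) - 5*(6 + (-3 + 6)²)*461 = (⅒)*208*(2 - 5*208) - 5*(6 + (-3 + 6)²)*461 = (⅒)*208*(2 - 1040) - 5*(6 + 3²)*461 = (⅒)*208*(-1038) - 5*(6 + 9)*461 = -107952/5 - 5*15*461 = -107952/5 - 75*461 = -107952/5 - 34575 = -280827/5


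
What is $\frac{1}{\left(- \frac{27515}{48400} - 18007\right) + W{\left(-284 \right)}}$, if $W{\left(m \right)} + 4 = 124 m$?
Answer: $- \frac{9680}{515242863} \approx -1.8787 \cdot 10^{-5}$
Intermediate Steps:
$W{\left(m \right)} = -4 + 124 m$
$\frac{1}{\left(- \frac{27515}{48400} - 18007\right) + W{\left(-284 \right)}} = \frac{1}{\left(- \frac{27515}{48400} - 18007\right) + \left(-4 + 124 \left(-284\right)\right)} = \frac{1}{\left(\left(-27515\right) \frac{1}{48400} - 18007\right) - 35220} = \frac{1}{\left(- \frac{5503}{9680} - 18007\right) - 35220} = \frac{1}{- \frac{174313263}{9680} - 35220} = \frac{1}{- \frac{515242863}{9680}} = - \frac{9680}{515242863}$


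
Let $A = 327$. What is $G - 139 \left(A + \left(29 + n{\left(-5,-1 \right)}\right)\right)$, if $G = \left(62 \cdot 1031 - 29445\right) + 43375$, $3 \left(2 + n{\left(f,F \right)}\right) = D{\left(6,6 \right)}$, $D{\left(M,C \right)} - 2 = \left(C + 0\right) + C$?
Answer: $\frac{83992}{3} \approx 27997.0$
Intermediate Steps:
$D{\left(M,C \right)} = 2 + 2 C$ ($D{\left(M,C \right)} = 2 + \left(\left(C + 0\right) + C\right) = 2 + \left(C + C\right) = 2 + 2 C$)
$n{\left(f,F \right)} = \frac{8}{3}$ ($n{\left(f,F \right)} = -2 + \frac{2 + 2 \cdot 6}{3} = -2 + \frac{2 + 12}{3} = -2 + \frac{1}{3} \cdot 14 = -2 + \frac{14}{3} = \frac{8}{3}$)
$G = 77852$ ($G = \left(63922 - 29445\right) + 43375 = 34477 + 43375 = 77852$)
$G - 139 \left(A + \left(29 + n{\left(-5,-1 \right)}\right)\right) = 77852 - 139 \left(327 + \left(29 + \frac{8}{3}\right)\right) = 77852 - 139 \left(327 + \frac{95}{3}\right) = 77852 - 139 \cdot \frac{1076}{3} = 77852 - \frac{149564}{3} = \frac{83992}{3}$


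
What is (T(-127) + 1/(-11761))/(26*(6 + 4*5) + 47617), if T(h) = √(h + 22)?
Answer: -1/567973973 + I*√105/48293 ≈ -1.7606e-9 + 0.00021218*I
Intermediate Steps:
T(h) = √(22 + h)
(T(-127) + 1/(-11761))/(26*(6 + 4*5) + 47617) = (√(22 - 127) + 1/(-11761))/(26*(6 + 4*5) + 47617) = (√(-105) - 1/11761)/(26*(6 + 20) + 47617) = (I*√105 - 1/11761)/(26*26 + 47617) = (-1/11761 + I*√105)/(676 + 47617) = (-1/11761 + I*√105)/48293 = (-1/11761 + I*√105)*(1/48293) = -1/567973973 + I*√105/48293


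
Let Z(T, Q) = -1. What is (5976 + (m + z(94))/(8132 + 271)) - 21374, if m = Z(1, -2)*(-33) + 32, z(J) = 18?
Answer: -129389311/8403 ≈ -15398.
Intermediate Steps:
m = 65 (m = -1*(-33) + 32 = 33 + 32 = 65)
(5976 + (m + z(94))/(8132 + 271)) - 21374 = (5976 + (65 + 18)/(8132 + 271)) - 21374 = (5976 + 83/8403) - 21374 = 50216411/8403 - 21374 = -129389311/8403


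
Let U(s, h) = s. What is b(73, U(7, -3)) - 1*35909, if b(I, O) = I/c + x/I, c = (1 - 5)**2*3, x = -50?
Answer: -125822207/3504 ≈ -35908.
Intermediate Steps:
c = 48 (c = (-4)**2*3 = 16*3 = 48)
b(I, O) = -50/I + I/48 (b(I, O) = I/48 - 50/I = -50/I + I/48)
b(73, U(7, -3)) - 1*35909 = (-50/73 + (1/48)*73) - 1*35909 = (-50*1/73 + 73/48) - 35909 = (-50/73 + 73/48) - 35909 = 2929/3504 - 35909 = -125822207/3504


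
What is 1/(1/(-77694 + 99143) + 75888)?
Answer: 21449/1627721713 ≈ 1.3177e-5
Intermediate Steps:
1/(1/(-77694 + 99143) + 75888) = 1/(1/21449 + 75888) = 1/(1627721713/21449) = 21449/1627721713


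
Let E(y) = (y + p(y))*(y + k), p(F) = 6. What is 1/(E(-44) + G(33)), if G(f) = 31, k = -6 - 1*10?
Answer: 1/2311 ≈ 0.00043271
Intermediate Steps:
k = -16 (k = -6 - 10 = -16)
E(y) = (-16 + y)*(6 + y) (E(y) = (y + 6)*(y - 16) = (6 + y)*(-16 + y) = (-16 + y)*(6 + y))
1/(E(-44) + G(33)) = 1/((-96 + (-44)² - 10*(-44)) + 31) = 1/((-96 + 1936 + 440) + 31) = 1/(2280 + 31) = 1/2311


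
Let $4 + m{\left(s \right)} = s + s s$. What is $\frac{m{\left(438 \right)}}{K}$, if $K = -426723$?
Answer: $- \frac{192278}{426723} \approx -0.45059$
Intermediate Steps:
$m{\left(s \right)} = -4 + s + s^{2}$ ($m{\left(s \right)} = -4 + \left(s + s s\right) = -4 + \left(s + s^{2}\right) = -4 + s + s^{2}$)
$\frac{m{\left(438 \right)}}{K} = \frac{-4 + 438 + 438^{2}}{-426723} = \left(-4 + 438 + 191844\right) \left(- \frac{1}{426723}\right) = 192278 \left(- \frac{1}{426723}\right) = - \frac{192278}{426723}$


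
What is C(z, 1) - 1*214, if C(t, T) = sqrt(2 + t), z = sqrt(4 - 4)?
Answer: -214 + sqrt(2) ≈ -212.59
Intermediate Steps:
z = 0 (z = sqrt(0) = 0)
C(z, 1) - 1*214 = sqrt(2 + 0) - 1*214 = sqrt(2) - 214 = -214 + sqrt(2)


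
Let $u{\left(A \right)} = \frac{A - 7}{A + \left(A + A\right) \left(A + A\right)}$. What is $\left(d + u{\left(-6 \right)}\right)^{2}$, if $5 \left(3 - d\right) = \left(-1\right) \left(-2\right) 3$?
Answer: $\frac{1385329}{476100} \approx 2.9097$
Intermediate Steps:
$u{\left(A \right)} = \frac{-7 + A}{A + 4 A^{2}}$ ($u{\left(A \right)} = \frac{-7 + A}{A + 2 A 2 A} = \frac{-7 + A}{A + 4 A^{2}}$)
$d = \frac{9}{5}$ ($d = 3 - \frac{\left(-1\right) \left(-2\right) 3}{5} = 3 - \frac{2 \cdot 3}{5} = 3 - \frac{6}{5} = \frac{9}{5} \approx 1.8$)
$\left(d + u{\left(-6 \right)}\right)^{2} = \left(\frac{9}{5} + \frac{-7 - 6}{\left(-6\right) \left(1 + 4 \left(-6\right)\right)}\right)^{2} = \left(\frac{9}{5} - \frac{1}{6} \frac{1}{1 - 24} \left(-13\right)\right)^{2} = \left(\frac{9}{5} - \frac{1}{6} \frac{1}{-23} \left(-13\right)\right)^{2} = \left(\frac{9}{5} - \left(- \frac{1}{138}\right) \left(-13\right)\right)^{2} = \left(\frac{9}{5} - \frac{13}{138}\right)^{2} = \left(\frac{1177}{690}\right)^{2} = \frac{1385329}{476100}$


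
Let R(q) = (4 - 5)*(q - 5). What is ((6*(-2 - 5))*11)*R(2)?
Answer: -1386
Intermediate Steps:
R(q) = 5 - q (R(q) = -(-5 + q) = 5 - q)
((6*(-2 - 5))*11)*R(2) = ((6*(-2 - 5))*11)*(5 - 1*2) = ((6*(-7))*11)*(5 - 2) = -42*11*3 = -462*3 = -1386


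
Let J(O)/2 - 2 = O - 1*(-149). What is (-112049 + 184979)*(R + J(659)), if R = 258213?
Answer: 18949620690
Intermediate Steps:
J(O) = 302 + 2*O (J(O) = 4 + 2*(O - 1*(-149)) = 4 + 2*(O + 149) = 4 + 2*(149 + O) = 4 + (298 + 2*O) = 302 + 2*O)
(-112049 + 184979)*(R + J(659)) = (-112049 + 184979)*(258213 + (302 + 2*659)) = 72930*(258213 + (302 + 1318)) = 72930*(258213 + 1620) = 72930*259833 = 18949620690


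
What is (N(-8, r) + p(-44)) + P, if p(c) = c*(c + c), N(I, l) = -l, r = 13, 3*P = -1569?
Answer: 3336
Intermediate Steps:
P = -523 (P = (⅓)*(-1569) = -523)
p(c) = 2*c² (p(c) = c*(2*c) = 2*c²)
(N(-8, r) + p(-44)) + P = (-1*13 + 2*(-44)²) - 523 = (-13 + 2*1936) - 523 = (-13 + 3872) - 523 = 3859 - 523 = 3336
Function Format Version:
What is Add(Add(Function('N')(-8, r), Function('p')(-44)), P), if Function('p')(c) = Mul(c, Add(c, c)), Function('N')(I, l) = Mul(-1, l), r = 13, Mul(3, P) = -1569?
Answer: 3336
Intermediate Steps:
P = -523 (P = Mul(Rational(1, 3), -1569) = -523)
Function('p')(c) = Mul(2, Pow(c, 2)) (Function('p')(c) = Mul(c, Mul(2, c)) = Mul(2, Pow(c, 2)))
Add(Add(Function('N')(-8, r), Function('p')(-44)), P) = Add(Add(Mul(-1, 13), Mul(2, Pow(-44, 2))), -523) = Add(Add(-13, Mul(2, 1936)), -523) = Add(Add(-13, 3872), -523) = Add(3859, -523) = 3336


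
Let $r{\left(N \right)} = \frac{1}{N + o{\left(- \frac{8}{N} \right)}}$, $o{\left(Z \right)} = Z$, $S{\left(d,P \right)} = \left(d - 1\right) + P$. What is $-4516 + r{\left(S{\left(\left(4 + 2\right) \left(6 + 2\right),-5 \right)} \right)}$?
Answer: $- \frac{3965027}{878} \approx -4516.0$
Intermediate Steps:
$S{\left(d,P \right)} = -1 + P + d$ ($S{\left(d,P \right)} = \left(-1 + d\right) + P = -1 + P + d$)
$r{\left(N \right)} = \frac{1}{N - \frac{8}{N}}$
$-4516 + r{\left(S{\left(\left(4 + 2\right) \left(6 + 2\right),-5 \right)} \right)} = -4516 + \frac{-1 - 5 + \left(4 + 2\right) \left(6 + 2\right)}{-8 + \left(-1 - 5 + \left(4 + 2\right) \left(6 + 2\right)\right)^{2}} = -4516 + \frac{-1 - 5 + 6 \cdot 8}{-8 + \left(-1 - 5 + 6 \cdot 8\right)^{2}} = -4516 + \frac{-1 - 5 + 48}{-8 + \left(-1 - 5 + 48\right)^{2}} = -4516 + \frac{42}{-8 + 42^{2}} = -4516 + \frac{42}{-8 + 1764} = -4516 + \frac{42}{1756} = -4516 + 42 \cdot \frac{1}{1756} = -4516 + \frac{21}{878} = - \frac{3965027}{878}$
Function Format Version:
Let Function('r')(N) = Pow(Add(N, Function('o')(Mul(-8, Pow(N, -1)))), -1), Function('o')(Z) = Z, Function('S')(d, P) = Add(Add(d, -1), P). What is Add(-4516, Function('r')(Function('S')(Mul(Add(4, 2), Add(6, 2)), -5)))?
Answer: Rational(-3965027, 878) ≈ -4516.0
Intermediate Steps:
Function('S')(d, P) = Add(-1, P, d) (Function('S')(d, P) = Add(Add(-1, d), P) = Add(-1, P, d))
Function('r')(N) = Pow(Add(N, Mul(-8, Pow(N, -1))), -1)
Add(-4516, Function('r')(Function('S')(Mul(Add(4, 2), Add(6, 2)), -5))) = Add(-4516, Mul(Add(-1, -5, Mul(Add(4, 2), Add(6, 2))), Pow(Add(-8, Pow(Add(-1, -5, Mul(Add(4, 2), Add(6, 2))), 2)), -1))) = Add(-4516, Mul(Add(-1, -5, Mul(6, 8)), Pow(Add(-8, Pow(Add(-1, -5, Mul(6, 8)), 2)), -1))) = Add(-4516, Mul(Add(-1, -5, 48), Pow(Add(-8, Pow(Add(-1, -5, 48), 2)), -1))) = Add(-4516, Mul(42, Pow(Add(-8, Pow(42, 2)), -1))) = Add(-4516, Mul(42, Pow(Add(-8, 1764), -1))) = Add(-4516, Mul(42, Pow(1756, -1))) = Add(-4516, Mul(42, Rational(1, 1756))) = Add(-4516, Rational(21, 878)) = Rational(-3965027, 878)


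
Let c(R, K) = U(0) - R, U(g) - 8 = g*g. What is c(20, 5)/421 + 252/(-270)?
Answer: -6074/6315 ≈ -0.96184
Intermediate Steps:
U(g) = 8 + g**2 (U(g) = 8 + g*g = 8 + g**2)
c(R, K) = 8 - R (c(R, K) = (8 + 0**2) - R = (8 + 0) - R = 8 - R)
c(20, 5)/421 + 252/(-270) = (8 - 1*20)/421 + 252/(-270) = (8 - 20)*(1/421) + 252*(-1/270) = -12*1/421 - 14/15 = -12/421 - 14/15 = -6074/6315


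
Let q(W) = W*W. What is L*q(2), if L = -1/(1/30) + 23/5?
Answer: -508/5 ≈ -101.60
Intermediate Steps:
q(W) = W²
L = -127/5 (L = -1/1/30 + 23*(⅕) = -1*30 + 23/5 = -30 + 23/5 = -127/5 ≈ -25.400)
L*q(2) = -127/5*2² = -127/5*4 = -508/5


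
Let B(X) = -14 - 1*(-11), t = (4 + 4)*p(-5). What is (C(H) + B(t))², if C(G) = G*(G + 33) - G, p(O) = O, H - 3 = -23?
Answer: 59049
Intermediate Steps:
H = -20 (H = 3 - 23 = -20)
t = -40 (t = (4 + 4)*(-5) = 8*(-5) = -40)
C(G) = -G + G*(33 + G) (C(G) = G*(33 + G) - G = -G + G*(33 + G))
B(X) = -3 (B(X) = -14 + 11 = -3)
(C(H) + B(t))² = (-20*(32 - 20) - 3)² = (-20*12 - 3)² = (-240 - 3)² = (-243)² = 59049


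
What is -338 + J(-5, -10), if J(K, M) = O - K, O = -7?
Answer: -340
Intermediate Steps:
J(K, M) = -7 - K
-338 + J(-5, -10) = -338 + (-7 - 1*(-5)) = -338 + (-7 + 5) = -338 - 2 = -340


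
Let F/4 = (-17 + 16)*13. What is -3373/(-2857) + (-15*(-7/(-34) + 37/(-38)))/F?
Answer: 11506217/11996543 ≈ 0.95913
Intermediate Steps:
F = -52 (F = 4*((-17 + 16)*13) = 4*(-1*13) = 4*(-13) = -52)
-3373/(-2857) + (-15*(-7/(-34) + 37/(-38)))/F = -3373/(-2857) - 15*(-7/(-34) + 37/(-38))/(-52) = -3373*(-1/2857) - 15*(-7*(-1/34) + 37*(-1/38))*(-1/52) = 3373/2857 - 15*(7/34 - 37/38)*(-1/52) = 3373/2857 - 15*(-248/323)*(-1/52) = 3373/2857 + (3720/323)*(-1/52) = 3373/2857 - 930/4199 = 11506217/11996543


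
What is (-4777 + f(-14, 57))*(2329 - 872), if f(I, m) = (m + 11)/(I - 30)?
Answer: -76585748/11 ≈ -6.9623e+6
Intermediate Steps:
f(I, m) = (11 + m)/(-30 + I)
(-4777 + f(-14, 57))*(2329 - 872) = (-4777 + (11 + 57)/(-30 - 14))*(2329 - 872) = (-4777 + 68/(-44))*1457 = (-4777 - 1/44*68)*1457 = (-4777 - 17/11)*1457 = -52564/11*1457 = -76585748/11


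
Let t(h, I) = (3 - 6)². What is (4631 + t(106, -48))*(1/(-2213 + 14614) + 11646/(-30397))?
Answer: -669977251360/376953197 ≈ -1777.3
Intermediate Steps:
t(h, I) = 9 (t(h, I) = (-3)² = 9)
(4631 + t(106, -48))*(1/(-2213 + 14614) + 11646/(-30397)) = (4631 + 9)*(1/(-2213 + 14614) + 11646/(-30397)) = 4640*(1/12401 + 11646*(-1/30397)) = 4640*(1/12401 - 11646/30397) = 4640*(-144391649/376953197) = -669977251360/376953197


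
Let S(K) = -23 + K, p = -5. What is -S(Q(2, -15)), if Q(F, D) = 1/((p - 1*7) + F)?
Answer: 231/10 ≈ 23.100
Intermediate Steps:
Q(F, D) = 1/(-12 + F) (Q(F, D) = 1/((-5 - 1*7) + F) = 1/((-5 - 7) + F) = 1/(-12 + F))
-S(Q(2, -15)) = -(-23 + 1/(-12 + 2)) = -(-23 + 1/(-10)) = -(-23 - ⅒) = -1*(-231/10) = 231/10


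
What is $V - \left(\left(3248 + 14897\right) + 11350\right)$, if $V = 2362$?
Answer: $-27133$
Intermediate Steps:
$V - \left(\left(3248 + 14897\right) + 11350\right) = 2362 - \left(\left(3248 + 14897\right) + 11350\right) = 2362 - \left(18145 + 11350\right) = 2362 - 29495 = -27133$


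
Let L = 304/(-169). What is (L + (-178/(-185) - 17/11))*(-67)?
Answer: 54889281/343915 ≈ 159.60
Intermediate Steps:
L = -304/169 (L = 304*(-1/169) = -304/169 ≈ -1.7988)
(L + (-178/(-185) - 17/11))*(-67) = (-304/169 + (-178/(-185) - 17/11))*(-67) = (-304/169 + (-178*(-1/185) - 17*1/11))*(-67) = (-304/169 + (178/185 - 17/11))*(-67) = (-304/169 - 1187/2035)*(-67) = -819243/343915*(-67) = 54889281/343915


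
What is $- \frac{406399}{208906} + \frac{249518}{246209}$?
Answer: $- \frac{47933284083}{51434537354} \approx -0.93193$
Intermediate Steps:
$- \frac{406399}{208906} + \frac{249518}{246209} = - \frac{47933284083}{51434537354}$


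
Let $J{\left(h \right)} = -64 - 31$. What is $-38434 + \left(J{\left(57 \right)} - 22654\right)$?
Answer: $-61183$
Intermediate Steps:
$J{\left(h \right)} = -95$
$-38434 + \left(J{\left(57 \right)} - 22654\right) = -38434 - 22749 = -61183$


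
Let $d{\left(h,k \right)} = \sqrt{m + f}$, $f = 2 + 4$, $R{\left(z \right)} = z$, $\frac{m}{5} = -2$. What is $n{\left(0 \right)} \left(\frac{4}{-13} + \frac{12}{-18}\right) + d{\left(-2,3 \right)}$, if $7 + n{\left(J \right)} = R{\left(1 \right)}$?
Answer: $\frac{76}{13} + 2 i \approx 5.8462 + 2.0 i$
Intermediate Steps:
$m = -10$ ($m = 5 \left(-2\right) = -10$)
$f = 6$
$n{\left(J \right)} = -6$ ($n{\left(J \right)} = -7 + 1 = -6$)
$d{\left(h,k \right)} = 2 i$ ($d{\left(h,k \right)} = \sqrt{-10 + 6} = \sqrt{-4} = 2 i$)
$n{\left(0 \right)} \left(\frac{4}{-13} + \frac{12}{-18}\right) + d{\left(-2,3 \right)} = - 6 \left(\frac{4}{-13} + \frac{12}{-18}\right) + 2 i = - 6 \left(4 \left(- \frac{1}{13}\right) + 12 \left(- \frac{1}{18}\right)\right) + 2 i = - 6 \left(- \frac{4}{13} - \frac{2}{3}\right) + 2 i = \left(-6\right) \left(- \frac{38}{39}\right) + 2 i = \frac{76}{13} + 2 i$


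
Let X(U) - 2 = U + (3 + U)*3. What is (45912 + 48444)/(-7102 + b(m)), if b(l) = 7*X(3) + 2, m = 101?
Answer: -10484/771 ≈ -13.598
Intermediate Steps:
X(U) = 11 + 4*U (X(U) = 2 + (U + (3 + U)*3) = 2 + (U + (9 + 3*U)) = 2 + (9 + 4*U) = 11 + 4*U)
b(l) = 163 (b(l) = 7*(11 + 4*3) + 2 = 7*(11 + 12) + 2 = 7*23 + 2 = 161 + 2 = 163)
(45912 + 48444)/(-7102 + b(m)) = (45912 + 48444)/(-7102 + 163) = 94356/(-6939) = 94356*(-1/6939) = -10484/771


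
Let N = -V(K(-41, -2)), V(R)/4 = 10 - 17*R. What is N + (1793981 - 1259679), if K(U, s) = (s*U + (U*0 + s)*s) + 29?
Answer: 542082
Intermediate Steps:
K(U, s) = 29 + s² + U*s (K(U, s) = (U*s + (0 + s)*s) + 29 = (U*s + s*s) + 29 = (U*s + s²) + 29 = (s² + U*s) + 29 = 29 + s² + U*s)
V(R) = 40 - 68*R (V(R) = 4*(10 - 17*R) = 40 - 68*R)
N = 7780 (N = -(40 - 68*(29 + (-2)² - 41*(-2))) = -(40 - 68*(29 + 4 + 82)) = -(40 - 68*115) = -(40 - 7820) = -1*(-7780) = 7780)
N + (1793981 - 1259679) = 7780 + (1793981 - 1259679) = 7780 + 534302 = 542082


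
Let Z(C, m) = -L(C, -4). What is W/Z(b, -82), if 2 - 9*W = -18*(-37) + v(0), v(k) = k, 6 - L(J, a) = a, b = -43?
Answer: 332/45 ≈ 7.3778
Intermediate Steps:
L(J, a) = 6 - a
Z(C, m) = -10 (Z(C, m) = -(6 - 1*(-4)) = -(6 + 4) = -1*10 = -10)
W = -664/9 (W = 2/9 - (-18*(-37) + 0)/9 = 2/9 - (666 + 0)/9 = 2/9 - ⅑*666 = 2/9 - 74 = -664/9 ≈ -73.778)
W/Z(b, -82) = -664/9/(-10) = -664/9*(-⅒) = 332/45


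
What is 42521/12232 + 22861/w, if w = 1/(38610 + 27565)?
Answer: 18504895931121/12232 ≈ 1.5128e+9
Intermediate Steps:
w = 1/66175 ≈ 1.5111e-5
42521/12232 + 22861/w = 42521/12232 + 22861/(1/66175) = 42521*(1/12232) + 22861*66175 = 42521/12232 + 1512826675 = 18504895931121/12232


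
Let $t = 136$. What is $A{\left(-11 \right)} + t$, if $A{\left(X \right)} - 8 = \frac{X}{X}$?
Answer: $145$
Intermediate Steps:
$A{\left(X \right)} = 9$ ($A{\left(X \right)} = 8 + \frac{X}{X} = 8 + 1 = 9$)
$A{\left(-11 \right)} + t = 9 + 136 = 145$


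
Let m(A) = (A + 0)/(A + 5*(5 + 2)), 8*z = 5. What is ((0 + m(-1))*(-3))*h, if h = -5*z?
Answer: -75/272 ≈ -0.27574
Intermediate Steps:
z = 5/8 (z = (⅛)*5 = 5/8 ≈ 0.62500)
m(A) = A/(35 + A) (m(A) = A/(A + 5*7) = A/(A + 35) = A/(35 + A))
h = -25/8 (h = -5*5/8 = -25/8 ≈ -3.1250)
((0 + m(-1))*(-3))*h = ((0 - 1/(35 - 1))*(-3))*(-25/8) = ((0 - 1/34)*(-3))*(-25/8) = -1/34*(-3)*(-25/8) = (3/34)*(-25/8) = -75/272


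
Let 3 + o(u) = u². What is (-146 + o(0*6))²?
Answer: 22201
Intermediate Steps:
o(u) = -3 + u²
(-146 + o(0*6))² = (-146 + (-3 + (0*6)²))² = (-146 + (-3 + 0²))² = (-146 + (-3 + 0))² = (-146 - 3)² = (-149)² = 22201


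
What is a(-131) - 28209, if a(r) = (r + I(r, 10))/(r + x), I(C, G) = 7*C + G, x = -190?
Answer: -3018017/107 ≈ -28206.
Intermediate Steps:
I(C, G) = G + 7*C
a(r) = (10 + 8*r)/(-190 + r) (a(r) = (r + (10 + 7*r))/(r - 190) = (10 + 8*r)/(-190 + r))
a(-131) - 28209 = 2*(5 + 4*(-131))/(-190 - 131) - 28209 = 2*(5 - 524)/(-321) - 28209 = 2*(-1/321)*(-519) - 28209 = 346/107 - 28209 = -3018017/107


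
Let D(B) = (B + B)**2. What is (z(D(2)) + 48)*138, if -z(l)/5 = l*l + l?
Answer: -181056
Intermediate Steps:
D(B) = 4*B**2 (D(B) = (2*B)**2 = 4*B**2)
z(l) = -5*l - 5*l**2 (z(l) = -5*(l*l + l) = -5*(l**2 + l) = -5*(l + l**2) = -5*l - 5*l**2)
(z(D(2)) + 48)*138 = (-5*4*2**2*(1 + 4*2**2) + 48)*138 = (-5*4*4*(1 + 4*4) + 48)*138 = (-5*16*(1 + 16) + 48)*138 = (-5*16*17 + 48)*138 = (-1360 + 48)*138 = -1312*138 = -181056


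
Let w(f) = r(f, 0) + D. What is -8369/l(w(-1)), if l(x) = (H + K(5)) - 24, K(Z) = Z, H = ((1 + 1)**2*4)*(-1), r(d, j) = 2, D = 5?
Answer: 8369/35 ≈ 239.11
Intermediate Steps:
H = -16 (H = (2**2*4)*(-1) = (4*4)*(-1) = 16*(-1) = -16)
w(f) = 7 (w(f) = 2 + 5 = 7)
l(x) = -35 (l(x) = (-16 + 5) - 24 = -11 - 24 = -35)
-8369/l(w(-1)) = -8369/(-35) = -8369*(-1/35) = 8369/35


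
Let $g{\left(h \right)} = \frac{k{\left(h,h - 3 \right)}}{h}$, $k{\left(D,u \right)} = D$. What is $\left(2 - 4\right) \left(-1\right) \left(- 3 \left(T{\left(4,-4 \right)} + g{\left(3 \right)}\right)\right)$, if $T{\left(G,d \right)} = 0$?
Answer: $-6$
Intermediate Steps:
$g{\left(h \right)} = 1$ ($g{\left(h \right)} = \frac{h}{h} = 1$)
$\left(2 - 4\right) \left(-1\right) \left(- 3 \left(T{\left(4,-4 \right)} + g{\left(3 \right)}\right)\right) = \left(2 - 4\right) \left(-1\right) \left(- 3 \left(0 + 1\right)\right) = \left(-2\right) \left(-1\right) \left(\left(-3\right) 1\right) = 2 \left(-3\right) = -6$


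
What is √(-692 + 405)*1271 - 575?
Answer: -575 + 1271*I*√287 ≈ -575.0 + 21532.0*I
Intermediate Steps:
√(-692 + 405)*1271 - 575 = √(-287)*1271 - 575 = (I*√287)*1271 - 575 = 1271*I*√287 - 575 = -575 + 1271*I*√287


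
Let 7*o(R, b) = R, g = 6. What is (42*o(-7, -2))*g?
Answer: -252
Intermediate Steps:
o(R, b) = R/7
(42*o(-7, -2))*g = (42*((⅐)*(-7)))*6 = (42*(-1))*6 = -42*6 = -252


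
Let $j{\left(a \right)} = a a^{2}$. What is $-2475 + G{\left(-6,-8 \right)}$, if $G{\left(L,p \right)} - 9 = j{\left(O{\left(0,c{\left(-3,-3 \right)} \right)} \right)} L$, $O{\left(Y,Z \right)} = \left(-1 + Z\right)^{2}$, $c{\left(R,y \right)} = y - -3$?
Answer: $-2472$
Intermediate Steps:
$c{\left(R,y \right)} = 3 + y$ ($c{\left(R,y \right)} = y + 3 = 3 + y$)
$j{\left(a \right)} = a^{3}$
$G{\left(L,p \right)} = 9 + L$ ($G{\left(L,p \right)} = 9 + \left(\left(-1 + \left(3 - 3\right)\right)^{2}\right)^{3} L = 9 + \left(\left(-1 + 0\right)^{2}\right)^{3} L = 9 + \left(\left(-1\right)^{2}\right)^{3} L = 9 + 1^{3} L = 9 + 1 L = 9 + L$)
$-2475 + G{\left(-6,-8 \right)} = -2475 + \left(9 - 6\right) = -2475 + 3 = -2472$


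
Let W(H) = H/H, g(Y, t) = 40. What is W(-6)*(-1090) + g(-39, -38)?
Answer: -1050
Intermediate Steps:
W(H) = 1
W(-6)*(-1090) + g(-39, -38) = 1*(-1090) + 40 = -1090 + 40 = -1050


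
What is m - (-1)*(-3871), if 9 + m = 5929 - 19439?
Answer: -17390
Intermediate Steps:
m = -13519 (m = -9 + (5929 - 19439) = -9 - 13510 = -13519)
m - (-1)*(-3871) = -13519 - (-1)*(-3871) = -13519 - 1*3871 = -13519 - 3871 = -17390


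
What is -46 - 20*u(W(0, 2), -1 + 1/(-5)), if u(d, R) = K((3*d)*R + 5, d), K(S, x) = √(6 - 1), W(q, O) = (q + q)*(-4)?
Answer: -46 - 20*√5 ≈ -90.721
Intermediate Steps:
W(q, O) = -8*q (W(q, O) = (2*q)*(-4) = -8*q)
K(S, x) = √5
u(d, R) = √5
-46 - 20*u(W(0, 2), -1 + 1/(-5)) = -46 - 20*√5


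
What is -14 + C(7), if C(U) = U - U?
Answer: -14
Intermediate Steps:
C(U) = 0
-14 + C(7) = -14 + 0 = -14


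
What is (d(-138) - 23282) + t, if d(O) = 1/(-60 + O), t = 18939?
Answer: -859915/198 ≈ -4343.0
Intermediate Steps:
(d(-138) - 23282) + t = (1/(-60 - 138) - 23282) + 18939 = (1/(-198) - 23282) + 18939 = (-1/198 - 23282) + 18939 = -4609837/198 + 18939 = -859915/198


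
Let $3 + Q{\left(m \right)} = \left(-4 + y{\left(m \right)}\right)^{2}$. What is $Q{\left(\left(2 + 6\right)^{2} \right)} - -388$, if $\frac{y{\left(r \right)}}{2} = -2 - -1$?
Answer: $421$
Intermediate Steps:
$y{\left(r \right)} = -2$ ($y{\left(r \right)} = 2 \left(-2 - -1\right) = 2 \left(-2 + 1\right) = 2 \left(-1\right) = -2$)
$Q{\left(m \right)} = 33$ ($Q{\left(m \right)} = -3 + \left(-4 - 2\right)^{2} = -3 + \left(-6\right)^{2} = -3 + 36 = 33$)
$Q{\left(\left(2 + 6\right)^{2} \right)} - -388 = 33 - -388 = 33 + 388 = 421$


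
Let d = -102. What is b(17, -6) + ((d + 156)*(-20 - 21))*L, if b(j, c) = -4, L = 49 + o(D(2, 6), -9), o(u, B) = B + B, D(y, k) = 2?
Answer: -68638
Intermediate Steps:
o(u, B) = 2*B
L = 31 (L = 49 + 2*(-9) = 49 - 18 = 31)
b(17, -6) + ((d + 156)*(-20 - 21))*L = -4 + ((-102 + 156)*(-20 - 21))*31 = -4 + (54*(-41))*31 = -4 - 2214*31 = -4 - 68634 = -68638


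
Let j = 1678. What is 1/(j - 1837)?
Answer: -1/159 ≈ -0.0062893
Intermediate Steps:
1/(j - 1837) = 1/(1678 - 1837) = 1/(-159) = -1/159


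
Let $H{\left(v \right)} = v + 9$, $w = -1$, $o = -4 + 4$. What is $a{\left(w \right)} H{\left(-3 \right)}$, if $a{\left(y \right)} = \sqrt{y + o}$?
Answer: $6 i \approx 6.0 i$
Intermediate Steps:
$o = 0$
$a{\left(y \right)} = \sqrt{y}$ ($a{\left(y \right)} = \sqrt{y + 0} = \sqrt{y}$)
$H{\left(v \right)} = 9 + v$
$a{\left(w \right)} H{\left(-3 \right)} = \sqrt{-1} \left(9 - 3\right) = i 6 = 6 i$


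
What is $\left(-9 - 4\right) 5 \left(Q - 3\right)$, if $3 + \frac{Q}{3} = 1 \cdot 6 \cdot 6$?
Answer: $-6240$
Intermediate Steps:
$Q = 99$ ($Q = -9 + 3 \cdot 1 \cdot 6 \cdot 6 = -9 + 3 \cdot 6 \cdot 6 = -9 + 3 \cdot 36 = -9 + 108 = 99$)
$\left(-9 - 4\right) 5 \left(Q - 3\right) = \left(-9 - 4\right) 5 \left(99 - 3\right) = - 13 \cdot 5 \cdot 96 = \left(-13\right) 480 = -6240$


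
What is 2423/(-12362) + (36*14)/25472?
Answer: -3468013/19680304 ≈ -0.17622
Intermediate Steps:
2423/(-12362) + (36*14)/25472 = 2423*(-1/12362) + 504*(1/25472) = -2423/12362 + 63/3184 = -3468013/19680304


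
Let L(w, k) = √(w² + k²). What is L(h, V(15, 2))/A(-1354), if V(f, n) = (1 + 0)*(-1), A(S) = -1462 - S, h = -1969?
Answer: -√3876962/108 ≈ -18.231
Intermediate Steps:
V(f, n) = -1 (V(f, n) = 1*(-1) = -1)
L(w, k) = √(k² + w²)
L(h, V(15, 2))/A(-1354) = √((-1)² + (-1969)²)/(-1462 - 1*(-1354)) = √(1 + 3876961)/(-1462 + 1354) = √3876962/(-108) = √3876962*(-1/108) = -√3876962/108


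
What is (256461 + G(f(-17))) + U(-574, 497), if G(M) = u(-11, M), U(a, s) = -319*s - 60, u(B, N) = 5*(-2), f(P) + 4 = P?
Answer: 97848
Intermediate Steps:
f(P) = -4 + P
u(B, N) = -10
U(a, s) = -60 - 319*s
G(M) = -10
(256461 + G(f(-17))) + U(-574, 497) = (256461 - 10) + (-60 - 319*497) = 256451 + (-60 - 158543) = 256451 - 158603 = 97848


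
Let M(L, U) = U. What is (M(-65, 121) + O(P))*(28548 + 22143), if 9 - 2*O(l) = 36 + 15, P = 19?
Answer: 5069100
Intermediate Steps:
O(l) = -21 (O(l) = 9/2 - (36 + 15)/2 = 9/2 - ½*51 = 9/2 - 51/2 = -21)
(M(-65, 121) + O(P))*(28548 + 22143) = (121 - 21)*(28548 + 22143) = 100*50691 = 5069100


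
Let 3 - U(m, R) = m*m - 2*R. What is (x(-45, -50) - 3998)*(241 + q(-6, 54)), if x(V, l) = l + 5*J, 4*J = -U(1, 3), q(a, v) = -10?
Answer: -937398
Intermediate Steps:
U(m, R) = 3 - m² + 2*R (U(m, R) = 3 - (m*m - 2*R) = 3 - (m² - 2*R) = 3 + (-m² + 2*R) = 3 - m² + 2*R)
J = -2 (J = (-(3 - 1*1² + 2*3))/4 = (-(3 - 1*1 + 6))/4 = (-(3 - 1 + 6))/4 = (-1*8)/4 = (¼)*(-8) = -2)
x(V, l) = -10 + l (x(V, l) = l + 5*(-2) = l - 10 = -10 + l)
(x(-45, -50) - 3998)*(241 + q(-6, 54)) = ((-10 - 50) - 3998)*(241 - 10) = (-60 - 3998)*231 = -4058*231 = -937398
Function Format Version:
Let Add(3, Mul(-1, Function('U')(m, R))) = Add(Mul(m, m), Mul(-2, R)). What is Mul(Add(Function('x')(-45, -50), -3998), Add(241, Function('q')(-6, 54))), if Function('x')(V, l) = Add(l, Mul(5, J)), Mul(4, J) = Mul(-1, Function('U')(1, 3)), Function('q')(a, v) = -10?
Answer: -937398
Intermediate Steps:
Function('U')(m, R) = Add(3, Mul(-1, Pow(m, 2)), Mul(2, R)) (Function('U')(m, R) = Add(3, Mul(-1, Add(Mul(m, m), Mul(-2, R)))) = Add(3, Mul(-1, Add(Pow(m, 2), Mul(-2, R)))) = Add(3, Add(Mul(-1, Pow(m, 2)), Mul(2, R))) = Add(3, Mul(-1, Pow(m, 2)), Mul(2, R)))
J = -2 (J = Mul(Rational(1, 4), Mul(-1, Add(3, Mul(-1, Pow(1, 2)), Mul(2, 3)))) = Mul(Rational(1, 4), Mul(-1, Add(3, Mul(-1, 1), 6))) = Mul(Rational(1, 4), Mul(-1, Add(3, -1, 6))) = Mul(Rational(1, 4), Mul(-1, 8)) = Mul(Rational(1, 4), -8) = -2)
Function('x')(V, l) = Add(-10, l) (Function('x')(V, l) = Add(l, Mul(5, -2)) = Add(l, -10) = Add(-10, l))
Mul(Add(Function('x')(-45, -50), -3998), Add(241, Function('q')(-6, 54))) = Mul(Add(Add(-10, -50), -3998), Add(241, -10)) = Mul(Add(-60, -3998), 231) = Mul(-4058, 231) = -937398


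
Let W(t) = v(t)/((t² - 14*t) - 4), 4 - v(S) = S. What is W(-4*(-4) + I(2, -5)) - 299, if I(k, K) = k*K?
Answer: -7773/26 ≈ -298.96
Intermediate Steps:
I(k, K) = K*k
v(S) = 4 - S
W(t) = (4 - t)/(-4 + t² - 14*t) (W(t) = (4 - t)/((t² - 14*t) - 4) = (4 - t)/(-4 + t² - 14*t))
W(-4*(-4) + I(2, -5)) - 299 = (-4 + (-4*(-4) - 5*2))/(4 - (-4*(-4) - 5*2)² + 14*(-4*(-4) - 5*2)) - 299 = (-4 + (16 - 10))/(4 - (16 - 10)² + 14*(16 - 10)) - 299 = (-4 + 6)/(4 - 1*6² + 14*6) - 299 = 2/(4 - 1*36 + 84) - 299 = 2/(4 - 36 + 84) - 299 = 2/52 - 299 = (1/52)*2 - 299 = 1/26 - 299 = -7773/26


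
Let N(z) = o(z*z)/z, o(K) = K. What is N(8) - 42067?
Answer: -42059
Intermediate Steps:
N(z) = z (N(z) = (z*z)/z = z²/z = z)
N(8) - 42067 = 8 - 42067 = -42059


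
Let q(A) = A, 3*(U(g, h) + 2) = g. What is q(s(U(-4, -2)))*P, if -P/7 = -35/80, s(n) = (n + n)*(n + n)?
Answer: 1225/9 ≈ 136.11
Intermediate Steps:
U(g, h) = -2 + g/3
s(n) = 4*n² (s(n) = (2*n)*(2*n) = 4*n²)
P = 49/16 (P = -(-245)/80 = -7*(-7/16) = 49/16 ≈ 3.0625)
q(s(U(-4, -2)))*P = (4*(-2 + (⅓)*(-4))²)*(49/16) = (4*(-2 - 4/3)²)*(49/16) = (4*(-10/3)²)*(49/16) = (4*(100/9))*(49/16) = (400/9)*(49/16) = 1225/9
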